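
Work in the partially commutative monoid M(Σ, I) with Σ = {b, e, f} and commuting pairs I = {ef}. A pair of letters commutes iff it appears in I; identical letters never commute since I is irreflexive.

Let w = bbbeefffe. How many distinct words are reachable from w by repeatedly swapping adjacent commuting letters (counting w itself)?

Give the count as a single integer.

0(b) covers ∅
1(b) covers 0:b
2(b) covers 1:b
3(e) covers 2:b
4(e) covers 3:e
5(f) covers 2:b
6(f) covers 5:f
7(f) covers 6:f
8(e) covers 4:e
floor of heap: 0:b
completions by unplaced set U, small U first (add the entries for U minus each lowest piece of U):
  |U|=1: {7}:1  {8}:1
  |U|=2: {4,8}:1  {6,7}:1  {7,8}:2
  |U|=3: {3,4,8}:1  {4,7,8}:3  {5,6,7}:1  {6,7,8}:3
  |U|=4: {3,4,7,8}:4  {4,6,7,8}:6  {5,6,7,8}:4
  |U|=5: {3,4,6,7,8}:10  {4,5,6,7,8}:10
  |U|=6: {3,4,5,6,7,8}:20
  |U|=7: {2,3,4,5,6,7,8}:20
  start at 0(b): 20

20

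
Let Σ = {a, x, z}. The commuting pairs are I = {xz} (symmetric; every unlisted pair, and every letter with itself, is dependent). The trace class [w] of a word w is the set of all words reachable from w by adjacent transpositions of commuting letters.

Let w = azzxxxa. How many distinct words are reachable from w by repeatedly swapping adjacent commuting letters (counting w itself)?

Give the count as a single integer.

piece 0:a — minimal
piece 1:z rests on {0:a}
piece 2:z rests on {1:z}
piece 3:x rests on {0:a}
piece 4:x rests on {3:x}
piece 5:x rests on {4:x}
piece 6:a rests on {2:z, 5:x}
minimal pieces: {0:a}
ways to finish when only these pieces remain (= sum over removing one remaining piece with nothing left below it):
  1 left: {6}→1
  2 left: {2,6}→1  {5,6}→1
  3 left: {1,2,6}→1  {2,5,6}→2  {4,5,6}→1
  4 left: {1,2,5,6}→3  {2,4,5,6}→3  {3,4,5,6}→1
  5 left: {1,2,4,5,6}→6  {2,3,4,5,6}→4
  placing 0:a first → 10 extensions

10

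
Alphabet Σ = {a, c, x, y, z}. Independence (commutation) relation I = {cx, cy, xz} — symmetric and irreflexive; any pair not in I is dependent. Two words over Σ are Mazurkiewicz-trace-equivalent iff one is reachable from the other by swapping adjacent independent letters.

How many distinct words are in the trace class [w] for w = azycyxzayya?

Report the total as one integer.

7

0(a) covers ∅
1(z) covers 0:a
2(y) covers 1:z
3(c) covers 1:z
4(y) covers 2:y
5(x) covers 4:y
6(z) covers 3:c, 4:y
7(a) covers 5:x, 6:z
8(y) covers 7:a
9(y) covers 8:y
10(a) covers 9:y
floor of heap: 0:a
completions by unplaced set U, small U first (add the entries for U minus each lowest piece of U):
  |U|=1: {10}:1
  |U|=2: {9,10}:1
  |U|=3: {8,9,10}:1
  |U|=4: {7,8,9,10}:1
  |U|=5: {5,7,8,9,10}:1  {6,7,8,9,10}:1
  |U|=6: {3,6,7,8,9,10}:1  {5,6,7,8,9,10}:2
  |U|=7: {3,5,6,7,8,9,10}:3  {4,5,6,7,8,9,10}:2
  |U|=8: {2,4,5,6,7,8,9,10}:2  {3,4,5,6,7,8,9,10}:5
  |U|=9: {2,3,4,5,6,7,8,9,10}:7
  start at 0(a): 7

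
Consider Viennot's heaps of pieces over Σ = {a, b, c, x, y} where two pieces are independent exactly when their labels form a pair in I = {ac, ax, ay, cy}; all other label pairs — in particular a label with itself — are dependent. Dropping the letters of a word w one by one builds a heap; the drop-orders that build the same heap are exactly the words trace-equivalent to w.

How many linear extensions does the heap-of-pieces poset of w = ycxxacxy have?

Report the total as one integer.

piece 0:y — minimal
piece 1:c — minimal
piece 2:x rests on {0:y, 1:c}
piece 3:x rests on {2:x}
piece 4:a — minimal
piece 5:c rests on {3:x}
piece 6:x rests on {5:c}
piece 7:y rests on {6:x}
minimal pieces: {0:y, 1:c, 4:a}
ways to finish when only these pieces remain (= sum over removing one remaining piece with nothing left below it):
  1 left: {4}→1  {7}→1
  2 left: {4,7}→2  {6,7}→1
  3 left: {4,6,7}→3  {5,6,7}→1
  4 left: {3,5,6,7}→1  {4,5,6,7}→4
  5 left: {2,3,5,6,7}→1  {3,4,5,6,7}→5
  6 left: {0,2,3,5,6,7}→1  {1,2,3,5,6,7}→1  {2,3,4,5,6,7}→6
  placing 0:y first → 7 extensions
  placing 1:c first → 7 extensions
  placing 4:a first → 2 extensions
total linear extensions = 16

16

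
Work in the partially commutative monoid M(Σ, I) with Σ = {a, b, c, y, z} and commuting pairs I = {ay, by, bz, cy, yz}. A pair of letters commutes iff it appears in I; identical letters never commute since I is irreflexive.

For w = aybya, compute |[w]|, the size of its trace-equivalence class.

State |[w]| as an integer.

drop 0:a onto floor
drop 1:y onto floor
drop 2:b onto {0:a}
drop 3:y onto {1:y}
drop 4:a onto {2:b}
ground layer = {0:a, 1:y}
drop-orders for the pieces not yet dropped (sum over which currently-grounded one goes next):
  1 to go: {3} 1  {4} 1
  2 to go: {1,3} 1  {2,4} 1  {3,4} 2
  3 to go: {0,2,4} 1  {1,3,4} 3  {2,3,4} 3
  if 0:a drops first: 6 orders
  if 1:y drops first: 4 orders
heap linearizations: 10

10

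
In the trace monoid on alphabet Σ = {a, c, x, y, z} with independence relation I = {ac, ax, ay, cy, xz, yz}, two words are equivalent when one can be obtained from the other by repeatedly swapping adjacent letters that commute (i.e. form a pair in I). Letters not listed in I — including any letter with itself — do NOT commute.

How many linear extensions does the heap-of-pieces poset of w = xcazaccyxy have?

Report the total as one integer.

94

0(x) covers ∅
1(c) covers 0:x
2(a) covers ∅
3(z) covers 1:c, 2:a
4(a) covers 3:z
5(c) covers 3:z
6(c) covers 5:c
7(y) covers 0:x
8(x) covers 6:c, 7:y
9(y) covers 8:x
floor of heap: 0:x, 2:a
completions by unplaced set U, small U first (add the entries for U minus each lowest piece of U):
  |U|=1: {4}:1  {9}:1
  |U|=2: {4,9}:2  {8,9}:1
  |U|=3: {4,8,9}:3  {6,8,9}:1  {7,8,9}:1
  |U|=4: {4,6,8,9}:4  {4,7,8,9}:4  {5,6,8,9}:1  {6,7,8,9}:2
  |U|=5: {4,5,6,8,9}:5  {4,6,7,8,9}:10  {5,6,7,8,9}:3
  |U|=6: {3,4,5,6,8,9}:5  {4,5,6,7,8,9}:18
  |U|=7: {1,3,4,5,6,8,9}:5  {2,3,4,5,6,8,9}:5  {3,4,5,6,7,8,9}:23
  |U|=8: {1,2,3,4,5,6,8,9}:10  {1,3,4,5,6,7,8,9}:28  {2,3,4,5,6,7,8,9}:28
  start at 0(x): 66
  start at 2(a): 28
sum over floor = 94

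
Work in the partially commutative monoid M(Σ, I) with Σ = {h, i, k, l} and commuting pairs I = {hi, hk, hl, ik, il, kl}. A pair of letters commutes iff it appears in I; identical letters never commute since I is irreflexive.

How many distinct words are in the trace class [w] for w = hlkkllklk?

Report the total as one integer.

#0=h has no predecessor
#1=l has no predecessor
#2=k has no predecessor
#3=k depends on [2:k]
#4=l depends on [1:l]
#5=l depends on [4:l]
#6=k depends on [3:k]
#7=l depends on [5:l]
#8=k depends on [6:k]
sources: [0:h, 1:l, 2:k]
N(rest) = Σ N(rest − s) over sources s of rest; N(one piece) = 1:
  size 1 → [0]=1  [7]=1  [8]=1
  size 2 → [0,7]=2  [0,8]=2  [5,7]=1  [6,8]=1  [7,8]=2
  size 3 → [0,5,7]=3  [0,6,8]=3  [0,7,8]=6  [3,6,8]=1  [4,5,7]=1  [5,7,8]=3  [6,7,8]=3
  size 4 → [0,3,6,8]=4  [0,4,5,7]=4  [0,5,7,8]=12  [0,6,7,8]=12  [1,4,5,7]=1  [2,3,6,8]=1  [3,6,7,8]=4  [4,5,7,8]=4  [5,6,7,8]=6
  size 5 → [0,1,4,5,7]=5  [0,2,3,6,8]=5  [0,3,6,7,8]=20  [0,4,5,7,8]=20  [0,5,6,7,8]=30  [1,4,5,7,8]=5  [2,3,6,7,8]=5  [3,5,6,7,8]=10  [4,5,6,7,8]=10
  size 6 → [0,1,4,5,7,8]=30  [0,2,3,6,7,8]=30  [0,3,5,6,7,8]=60  [0,4,5,6,7,8]=60  [1,4,5,6,7,8]=15  [2,3,5,6,7,8]=15  [3,4,5,6,7,8]=20
  size 7 → [0,1,4,5,6,7,8]=105  [0,2,3,5,6,7,8]=105  [0,3,4,5,6,7,8]=140  [1,3,4,5,6,7,8]=35  [2,3,4,5,6,7,8]=35
  first=0(h) contributes 70
  first=1(l) contributes 280
  first=2(k) contributes 280
|[w]| = 630

630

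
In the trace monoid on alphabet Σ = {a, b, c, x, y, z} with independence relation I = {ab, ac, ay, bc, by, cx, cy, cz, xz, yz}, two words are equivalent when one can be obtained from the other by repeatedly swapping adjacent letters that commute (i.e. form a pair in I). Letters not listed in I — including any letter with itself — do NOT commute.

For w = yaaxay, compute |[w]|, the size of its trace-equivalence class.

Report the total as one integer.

6

0(y) covers ∅
1(a) covers ∅
2(a) covers 1:a
3(x) covers 0:y, 2:a
4(a) covers 3:x
5(y) covers 3:x
floor of heap: 0:y, 1:a
completions by unplaced set U, small U first (add the entries for U minus each lowest piece of U):
  |U|=1: {4}:1  {5}:1
  |U|=2: {4,5}:2
  |U|=3: {3,4,5}:2
  |U|=4: {0,3,4,5}:2  {2,3,4,5}:2
  start at 0(y): 2
  start at 1(a): 4
sum over floor = 6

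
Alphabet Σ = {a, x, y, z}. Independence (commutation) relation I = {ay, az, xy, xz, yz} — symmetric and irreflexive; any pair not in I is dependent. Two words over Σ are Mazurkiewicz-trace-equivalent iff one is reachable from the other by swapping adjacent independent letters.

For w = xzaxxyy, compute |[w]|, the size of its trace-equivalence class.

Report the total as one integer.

105

#0=x has no predecessor
#1=z has no predecessor
#2=a depends on [0:x]
#3=x depends on [2:a]
#4=x depends on [3:x]
#5=y has no predecessor
#6=y depends on [5:y]
sources: [0:x, 1:z, 5:y]
N(rest) = Σ N(rest − s) over sources s of rest; N(one piece) = 1:
  size 1 → [1]=1  [4]=1  [6]=1
  size 2 → [1,4]=2  [1,6]=2  [3,4]=1  [4,6]=2  [5,6]=1
  size 3 → [1,3,4]=3  [1,4,6]=6  [1,5,6]=3  [2,3,4]=1  [3,4,6]=3  [4,5,6]=3
  size 4 → [0,2,3,4]=1  [1,2,3,4]=4  [1,3,4,6]=12  [1,4,5,6]=12  [2,3,4,6]=4  [3,4,5,6]=6
  size 5 → [0,1,2,3,4]=5  [0,2,3,4,6]=5  [1,2,3,4,6]=20  [1,3,4,5,6]=30  [2,3,4,5,6]=10
  first=0(x) contributes 60
  first=1(z) contributes 15
  first=5(y) contributes 30
|[w]| = 105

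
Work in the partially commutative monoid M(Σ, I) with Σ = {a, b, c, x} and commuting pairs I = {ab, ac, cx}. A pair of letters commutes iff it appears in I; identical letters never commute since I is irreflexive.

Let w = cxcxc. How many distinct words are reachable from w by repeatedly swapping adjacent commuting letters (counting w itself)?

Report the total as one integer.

drop 0:c onto floor
drop 1:x onto floor
drop 2:c onto {0:c}
drop 3:x onto {1:x}
drop 4:c onto {2:c}
ground layer = {0:c, 1:x}
drop-orders for the pieces not yet dropped (sum over which currently-grounded one goes next):
  1 to go: {3} 1  {4} 1
  2 to go: {1,3} 1  {2,4} 1  {3,4} 2
  3 to go: {0,2,4} 1  {1,3,4} 3  {2,3,4} 3
  if 0:c drops first: 6 orders
  if 1:x drops first: 4 orders
heap linearizations: 10

10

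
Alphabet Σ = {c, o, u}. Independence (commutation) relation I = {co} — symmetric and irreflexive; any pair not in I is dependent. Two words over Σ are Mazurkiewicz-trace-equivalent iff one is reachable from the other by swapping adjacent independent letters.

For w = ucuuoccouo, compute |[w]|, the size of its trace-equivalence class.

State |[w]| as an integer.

piece 0:u — minimal
piece 1:c rests on {0:u}
piece 2:u rests on {1:c}
piece 3:u rests on {2:u}
piece 4:o rests on {3:u}
piece 5:c rests on {3:u}
piece 6:c rests on {5:c}
piece 7:o rests on {4:o}
piece 8:u rests on {6:c, 7:o}
piece 9:o rests on {8:u}
minimal pieces: {0:u}
ways to finish when only these pieces remain (= sum over removing one remaining piece with nothing left below it):
  1 left: {9}→1
  2 left: {8,9}→1
  3 left: {6,8,9}→1  {7,8,9}→1
  4 left: {4,7,8,9}→1  {5,6,8,9}→1  {6,7,8,9}→2
  5 left: {4,6,7,8,9}→3  {5,6,7,8,9}→3
  6 left: {4,5,6,7,8,9}→6
  7 left: {3,4,5,6,7,8,9}→6
  8 left: {2,3,4,5,6,7,8,9}→6
  placing 0:u first → 6 extensions

6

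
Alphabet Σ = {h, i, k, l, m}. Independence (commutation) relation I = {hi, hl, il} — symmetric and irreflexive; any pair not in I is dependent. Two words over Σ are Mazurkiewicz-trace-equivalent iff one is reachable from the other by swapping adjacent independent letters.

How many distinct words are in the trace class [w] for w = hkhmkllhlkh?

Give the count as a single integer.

piece 0:h — minimal
piece 1:k rests on {0:h}
piece 2:h rests on {1:k}
piece 3:m rests on {2:h}
piece 4:k rests on {3:m}
piece 5:l rests on {4:k}
piece 6:l rests on {5:l}
piece 7:h rests on {4:k}
piece 8:l rests on {6:l}
piece 9:k rests on {7:h, 8:l}
piece 10:h rests on {9:k}
minimal pieces: {0:h}
ways to finish when only these pieces remain (= sum over removing one remaining piece with nothing left below it):
  1 left: {10}→1
  2 left: {9,10}→1
  3 left: {7,9,10}→1  {8,9,10}→1
  4 left: {6,8,9,10}→1  {7,8,9,10}→2
  5 left: {5,6,8,9,10}→1  {6,7,8,9,10}→3
  6 left: {5,6,7,8,9,10}→4
  7 left: {4,5,6,7,8,9,10}→4
  8 left: {3,4,5,6,7,8,9,10}→4
  9 left: {2,3,4,5,6,7,8,9,10}→4
  placing 0:h first → 4 extensions

4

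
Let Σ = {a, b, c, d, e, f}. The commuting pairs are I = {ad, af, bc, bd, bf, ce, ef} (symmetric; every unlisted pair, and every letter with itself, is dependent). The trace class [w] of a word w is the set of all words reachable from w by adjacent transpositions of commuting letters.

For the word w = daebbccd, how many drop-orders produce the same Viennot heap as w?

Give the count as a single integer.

38

drop 0:d onto floor
drop 1:a onto floor
drop 2:e onto {0:d, 1:a}
drop 3:b onto {2:e}
drop 4:b onto {3:b}
drop 5:c onto {0:d, 1:a}
drop 6:c onto {5:c}
drop 7:d onto {2:e, 6:c}
ground layer = {0:d, 1:a}
drop-orders for the pieces not yet dropped (sum over which currently-grounded one goes next):
  1 to go: {4} 1  {7} 1
  2 to go: {3,4} 1  {4,7} 2  {6,7} 1
  3 to go: {3,4,7} 3  {4,6,7} 3  {5,6,7} 1
  4 to go: {2,3,4,7} 3  {3,4,6,7} 6  {4,5,6,7} 4
  5 to go: {2,3,4,6,7} 9  {3,4,5,6,7} 10
  6 to go: {2,3,4,5,6,7} 19
  if 0:d drops first: 19 orders
  if 1:a drops first: 19 orders
heap linearizations: 38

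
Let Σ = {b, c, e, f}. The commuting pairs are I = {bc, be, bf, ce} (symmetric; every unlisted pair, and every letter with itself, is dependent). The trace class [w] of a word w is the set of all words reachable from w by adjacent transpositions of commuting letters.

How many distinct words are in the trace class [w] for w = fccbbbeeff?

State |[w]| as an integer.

#0=f has no predecessor
#1=c depends on [0:f]
#2=c depends on [1:c]
#3=b has no predecessor
#4=b depends on [3:b]
#5=b depends on [4:b]
#6=e depends on [0:f]
#7=e depends on [6:e]
#8=f depends on [2:c, 7:e]
#9=f depends on [8:f]
sources: [0:f, 3:b]
N(rest) = Σ N(rest − s) over sources s of rest; N(one piece) = 1:
  size 1 → [5]=1  [9]=1
  size 2 → [4,5]=1  [5,9]=2  [8,9]=1
  size 3 → [2,8,9]=1  [3,4,5]=1  [4,5,9]=3  [5,8,9]=3  [7,8,9]=1
  size 4 → [1,2,8,9]=1  [2,5,8,9]=4  [2,7,8,9]=2  [3,4,5,9]=4  [4,5,8,9]=6  [5,7,8,9]=4  [6,7,8,9]=1
  size 5 → [1,2,5,8,9]=5  [1,2,7,8,9]=3  [2,4,5,8,9]=10  [2,5,7,8,9]=10  [2,6,7,8,9]=3  [3,4,5,8,9]=10  [4,5,7,8,9]=10  [5,6,7,8,9]=5
  size 6 → [1,2,4,5,8,9]=15  [1,2,5,7,8,9]=18  [1,2,6,7,8,9]=6  [2,3,4,5,8,9]=20  [2,4,5,7,8,9]=30  [2,5,6,7,8,9]=18  [3,4,5,7,8,9]=20  [4,5,6,7,8,9]=15
  size 7 → [0,1,2,6,7,8,9]=6  [1,2,3,4,5,8,9]=35  [1,2,4,5,7,8,9]=63  [1,2,5,6,7,8,9]=42  [2,3,4,5,7,8,9]=70  [2,4,5,6,7,8,9]=63  [3,4,5,6,7,8,9]=35
  size 8 → [0,1,2,5,6,7,8,9]=48  [1,2,3,4,5,7,8,9]=168  [1,2,4,5,6,7,8,9]=168  [2,3,4,5,6,7,8,9]=168
  first=0(f) contributes 504
  first=3(b) contributes 216
|[w]| = 720

720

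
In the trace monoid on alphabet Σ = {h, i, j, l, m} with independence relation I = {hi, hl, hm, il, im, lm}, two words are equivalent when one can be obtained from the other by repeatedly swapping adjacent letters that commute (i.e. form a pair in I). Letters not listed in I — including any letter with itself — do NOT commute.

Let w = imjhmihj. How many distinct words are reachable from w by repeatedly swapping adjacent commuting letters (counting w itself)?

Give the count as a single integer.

24

#0=i has no predecessor
#1=m has no predecessor
#2=j depends on [0:i, 1:m]
#3=h depends on [2:j]
#4=m depends on [2:j]
#5=i depends on [2:j]
#6=h depends on [3:h]
#7=j depends on [4:m, 5:i, 6:h]
sources: [0:i, 1:m]
N(rest) = Σ N(rest − s) over sources s of rest; N(one piece) = 1:
  size 1 → [7]=1
  size 2 → [4,7]=1  [5,7]=1  [6,7]=1
  size 3 → [3,6,7]=1  [4,5,7]=2  [4,6,7]=2  [5,6,7]=2
  size 4 → [3,4,6,7]=3  [3,5,6,7]=3  [4,5,6,7]=6
  size 5 → [3,4,5,6,7]=12
  size 6 → [2,3,4,5,6,7]=12
  first=0(i) contributes 12
  first=1(m) contributes 12
|[w]| = 24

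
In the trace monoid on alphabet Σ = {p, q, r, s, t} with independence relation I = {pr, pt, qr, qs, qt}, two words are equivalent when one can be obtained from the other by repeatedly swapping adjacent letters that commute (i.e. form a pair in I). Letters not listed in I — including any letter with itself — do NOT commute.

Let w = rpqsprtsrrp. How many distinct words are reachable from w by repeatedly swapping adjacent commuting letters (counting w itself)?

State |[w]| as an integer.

drop 0:r onto floor
drop 1:p onto floor
drop 2:q onto {1:p}
drop 3:s onto {0:r, 1:p}
drop 4:p onto {2:q, 3:s}
drop 5:r onto {3:s}
drop 6:t onto {5:r}
drop 7:s onto {4:p, 6:t}
drop 8:r onto {7:s}
drop 9:r onto {8:r}
drop 10:p onto {7:s}
ground layer = {0:r, 1:p}
drop-orders for the pieces not yet dropped (sum over which currently-grounded one goes next):
  1 to go: {9} 1  {10} 1
  2 to go: {8,9} 1  {9,10} 2
  3 to go: {8,9,10} 3
  4 to go: {7,8,9,10} 3
  5 to go: {4,7,8,9,10} 3  {6,7,8,9,10} 3
  6 to go: {2,4,7,8,9,10} 3  {4,6,7,8,9,10} 6  {5,6,7,8,9,10} 3
  7 to go: {2,4,6,7,8,9,10} 9  {4,5,6,7,8,9,10} 9
  8 to go: {2,4,5,6,7,8,9,10} 18  {3,4,5,6,7,8,9,10} 9
  9 to go: {0,3,4,5,6,7,8,9,10} 9  {2,3,4,5,6,7,8,9,10} 27
  if 0:r drops first: 27 orders
  if 1:p drops first: 36 orders
heap linearizations: 63

63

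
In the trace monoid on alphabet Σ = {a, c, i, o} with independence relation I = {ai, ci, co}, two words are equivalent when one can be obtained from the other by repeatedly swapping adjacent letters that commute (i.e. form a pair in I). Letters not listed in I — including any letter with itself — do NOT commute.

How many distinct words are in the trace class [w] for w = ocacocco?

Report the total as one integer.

piece 0:o — minimal
piece 1:c — minimal
piece 2:a rests on {0:o, 1:c}
piece 3:c rests on {2:a}
piece 4:o rests on {2:a}
piece 5:c rests on {3:c}
piece 6:c rests on {5:c}
piece 7:o rests on {4:o}
minimal pieces: {0:o, 1:c}
ways to finish when only these pieces remain (= sum over removing one remaining piece with nothing left below it):
  1 left: {6}→1  {7}→1
  2 left: {4,7}→1  {5,6}→1  {6,7}→2
  3 left: {3,5,6}→1  {4,6,7}→3  {5,6,7}→3
  4 left: {3,5,6,7}→4  {4,5,6,7}→6
  5 left: {3,4,5,6,7}→10
  6 left: {2,3,4,5,6,7}→10
  placing 0:o first → 10 extensions
  placing 1:c first → 10 extensions
total linear extensions = 20

20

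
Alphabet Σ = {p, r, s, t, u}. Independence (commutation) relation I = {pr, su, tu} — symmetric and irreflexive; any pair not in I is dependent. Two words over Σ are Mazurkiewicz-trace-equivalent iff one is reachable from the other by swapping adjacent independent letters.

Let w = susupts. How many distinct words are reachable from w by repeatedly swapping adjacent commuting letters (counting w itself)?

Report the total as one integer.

piece 0:s — minimal
piece 1:u — minimal
piece 2:s rests on {0:s}
piece 3:u rests on {1:u}
piece 4:p rests on {2:s, 3:u}
piece 5:t rests on {4:p}
piece 6:s rests on {5:t}
minimal pieces: {0:s, 1:u}
ways to finish when only these pieces remain (= sum over removing one remaining piece with nothing left below it):
  1 left: {6}→1
  2 left: {5,6}→1
  3 left: {4,5,6}→1
  4 left: {2,4,5,6}→1  {3,4,5,6}→1
  5 left: {0,2,4,5,6}→1  {1,3,4,5,6}→1  {2,3,4,5,6}→2
  placing 0:s first → 3 extensions
  placing 1:u first → 3 extensions
total linear extensions = 6

6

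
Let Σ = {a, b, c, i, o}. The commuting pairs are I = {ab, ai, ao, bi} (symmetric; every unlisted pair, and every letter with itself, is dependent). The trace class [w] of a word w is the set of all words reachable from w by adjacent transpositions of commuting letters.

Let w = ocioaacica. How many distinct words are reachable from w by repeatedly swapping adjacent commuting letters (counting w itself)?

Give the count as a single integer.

piece 0:o — minimal
piece 1:c rests on {0:o}
piece 2:i rests on {1:c}
piece 3:o rests on {2:i}
piece 4:a rests on {1:c}
piece 5:a rests on {4:a}
piece 6:c rests on {3:o, 5:a}
piece 7:i rests on {6:c}
piece 8:c rests on {7:i}
piece 9:a rests on {8:c}
minimal pieces: {0:o}
ways to finish when only these pieces remain (= sum over removing one remaining piece with nothing left below it):
  1 left: {9}→1
  2 left: {8,9}→1
  3 left: {7,8,9}→1
  4 left: {6,7,8,9}→1
  5 left: {3,6,7,8,9}→1  {5,6,7,8,9}→1
  6 left: {2,3,6,7,8,9}→1  {3,5,6,7,8,9}→2  {4,5,6,7,8,9}→1
  7 left: {2,3,5,6,7,8,9}→3  {3,4,5,6,7,8,9}→3
  8 left: {2,3,4,5,6,7,8,9}→6
  placing 0:o first → 6 extensions

6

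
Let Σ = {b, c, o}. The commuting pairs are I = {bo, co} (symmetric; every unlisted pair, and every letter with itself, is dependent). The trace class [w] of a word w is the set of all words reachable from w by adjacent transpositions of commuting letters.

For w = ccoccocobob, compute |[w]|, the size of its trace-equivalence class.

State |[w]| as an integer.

drop 0:c onto floor
drop 1:c onto {0:c}
drop 2:o onto floor
drop 3:c onto {1:c}
drop 4:c onto {3:c}
drop 5:o onto {2:o}
drop 6:c onto {4:c}
drop 7:o onto {5:o}
drop 8:b onto {6:c}
drop 9:o onto {7:o}
drop 10:b onto {8:b}
ground layer = {0:c, 2:o}
drop-orders for the pieces not yet dropped (sum over which currently-grounded one goes next):
  1 to go: {9} 1  {10} 1
  2 to go: {7,9} 1  {8,10} 1  {9,10} 2
  3 to go: {5,7,9} 1  {6,8,10} 1  {7,9,10} 3  {8,9,10} 3
  4 to go: {2,5,7,9} 1  {4,6,8,10} 1  {5,7,9,10} 4  {6,8,9,10} 4  {7,8,9,10} 6
  5 to go: {2,5,7,9,10} 5  {3,4,6,8,10} 1  {4,6,8,9,10} 5  {5,7,8,9,10} 10  {6,7,8,9,10} 10
  6 to go: {1,3,4,6,8,10} 1  {2,5,7,8,9,10} 15  {3,4,6,8,9,10} 6  {4,6,7,8,9,10} 15  {5,6,7,8,9,10} 20
  7 to go: {0,1,3,4,6,8,10} 1  {1,3,4,6,8,9,10} 7  {2,5,6,7,8,9,10} 35  {3,4,6,7,8,9,10} 21  {4,5,6,7,8,9,10} 35
  8 to go: {0,1,3,4,6,8,9,10} 8  {1,3,4,6,7,8,9,10} 28  {2,4,5,6,7,8,9,10} 70  {3,4,5,6,7,8,9,10} 56
  9 to go: {0,1,3,4,6,7,8,9,10} 36  {1,3,4,5,6,7,8,9,10} 84  {2,3,4,5,6,7,8,9,10} 126
  if 0:c drops first: 210 orders
  if 2:o drops first: 120 orders
heap linearizations: 330

330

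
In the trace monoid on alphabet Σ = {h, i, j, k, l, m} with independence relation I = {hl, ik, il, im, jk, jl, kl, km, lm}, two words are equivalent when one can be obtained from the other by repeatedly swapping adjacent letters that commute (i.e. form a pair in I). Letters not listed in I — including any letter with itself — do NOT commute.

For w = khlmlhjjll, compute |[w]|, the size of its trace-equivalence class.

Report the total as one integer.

210

0(k) covers ∅
1(h) covers 0:k
2(l) covers ∅
3(m) covers 1:h
4(l) covers 2:l
5(h) covers 3:m
6(j) covers 5:h
7(j) covers 6:j
8(l) covers 4:l
9(l) covers 8:l
floor of heap: 0:k, 2:l
completions by unplaced set U, small U first (add the entries for U minus each lowest piece of U):
  |U|=1: {7}:1  {9}:1
  |U|=2: {6,7}:1  {7,9}:2  {8,9}:1
  |U|=3: {4,8,9}:1  {5,6,7}:1  {6,7,9}:3  {7,8,9}:3
  |U|=4: {2,4,8,9}:1  {3,5,6,7}:1  {4,7,8,9}:4  {5,6,7,9}:4  {6,7,8,9}:6
  |U|=5: {1,3,5,6,7}:1  {2,4,7,8,9}:5  {3,5,6,7,9}:5  {4,6,7,8,9}:10  {5,6,7,8,9}:10
  |U|=6: {0,1,3,5,6,7}:1  {1,3,5,6,7,9}:6  {2,4,6,7,8,9}:15  {3,5,6,7,8,9}:15  {4,5,6,7,8,9}:20
  |U|=7: {0,1,3,5,6,7,9}:7  {1,3,5,6,7,8,9}:21  {2,4,5,6,7,8,9}:35  {3,4,5,6,7,8,9}:35
  |U|=8: {0,1,3,5,6,7,8,9}:28  {1,3,4,5,6,7,8,9}:56  {2,3,4,5,6,7,8,9}:70
  start at 0(k): 126
  start at 2(l): 84
sum over floor = 210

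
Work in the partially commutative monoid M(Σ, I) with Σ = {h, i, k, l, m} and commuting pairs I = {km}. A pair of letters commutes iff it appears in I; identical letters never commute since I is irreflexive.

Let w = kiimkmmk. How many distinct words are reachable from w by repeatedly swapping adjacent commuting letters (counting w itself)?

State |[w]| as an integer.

0(k) covers ∅
1(i) covers 0:k
2(i) covers 1:i
3(m) covers 2:i
4(k) covers 2:i
5(m) covers 3:m
6(m) covers 5:m
7(k) covers 4:k
floor of heap: 0:k
completions by unplaced set U, small U first (add the entries for U minus each lowest piece of U):
  |U|=1: {6}:1  {7}:1
  |U|=2: {4,7}:1  {5,6}:1  {6,7}:2
  |U|=3: {3,5,6}:1  {4,6,7}:3  {5,6,7}:3
  |U|=4: {3,5,6,7}:4  {4,5,6,7}:6
  |U|=5: {3,4,5,6,7}:10
  |U|=6: {2,3,4,5,6,7}:10
  start at 0(k): 10

10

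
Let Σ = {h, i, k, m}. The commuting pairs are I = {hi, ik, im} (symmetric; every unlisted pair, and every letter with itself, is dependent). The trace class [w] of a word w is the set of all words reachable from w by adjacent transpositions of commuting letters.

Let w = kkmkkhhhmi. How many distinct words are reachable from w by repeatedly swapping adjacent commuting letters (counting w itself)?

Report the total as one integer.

10

drop 0:k onto floor
drop 1:k onto {0:k}
drop 2:m onto {1:k}
drop 3:k onto {2:m}
drop 4:k onto {3:k}
drop 5:h onto {4:k}
drop 6:h onto {5:h}
drop 7:h onto {6:h}
drop 8:m onto {7:h}
drop 9:i onto floor
ground layer = {0:k, 9:i}
drop-orders for the pieces not yet dropped (sum over which currently-grounded one goes next):
  1 to go: {8} 1  {9} 1
  2 to go: {7,8} 1  {8,9} 2
  3 to go: {6,7,8} 1  {7,8,9} 3
  4 to go: {5,6,7,8} 1  {6,7,8,9} 4
  5 to go: {4,5,6,7,8} 1  {5,6,7,8,9} 5
  6 to go: {3,4,5,6,7,8} 1  {4,5,6,7,8,9} 6
  7 to go: {2,3,4,5,6,7,8} 1  {3,4,5,6,7,8,9} 7
  8 to go: {1,2,3,4,5,6,7,8} 1  {2,3,4,5,6,7,8,9} 8
  if 0:k drops first: 9 orders
  if 9:i drops first: 1 orders
heap linearizations: 10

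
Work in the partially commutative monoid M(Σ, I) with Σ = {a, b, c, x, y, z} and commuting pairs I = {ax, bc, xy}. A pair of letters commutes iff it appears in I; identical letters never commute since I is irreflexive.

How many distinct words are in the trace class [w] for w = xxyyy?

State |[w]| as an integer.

drop 0:x onto floor
drop 1:x onto {0:x}
drop 2:y onto floor
drop 3:y onto {2:y}
drop 4:y onto {3:y}
ground layer = {0:x, 2:y}
drop-orders for the pieces not yet dropped (sum over which currently-grounded one goes next):
  1 to go: {1} 1  {4} 1
  2 to go: {0,1} 1  {1,4} 2  {3,4} 1
  3 to go: {0,1,4} 3  {1,3,4} 3  {2,3,4} 1
  if 0:x drops first: 4 orders
  if 2:y drops first: 6 orders
heap linearizations: 10

10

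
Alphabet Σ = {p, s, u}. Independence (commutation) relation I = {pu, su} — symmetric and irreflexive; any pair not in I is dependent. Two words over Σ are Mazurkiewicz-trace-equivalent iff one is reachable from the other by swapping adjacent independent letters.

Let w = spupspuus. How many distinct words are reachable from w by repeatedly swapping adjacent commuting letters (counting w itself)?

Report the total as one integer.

0(s) covers ∅
1(p) covers 0:s
2(u) covers ∅
3(p) covers 1:p
4(s) covers 3:p
5(p) covers 4:s
6(u) covers 2:u
7(u) covers 6:u
8(s) covers 5:p
floor of heap: 0:s, 2:u
completions by unplaced set U, small U first (add the entries for U minus each lowest piece of U):
  |U|=1: {7}:1  {8}:1
  |U|=2: {5,8}:1  {6,7}:1  {7,8}:2
  |U|=3: {2,6,7}:1  {4,5,8}:1  {5,7,8}:3  {6,7,8}:3
  |U|=4: {2,6,7,8}:4  {3,4,5,8}:1  {4,5,7,8}:4  {5,6,7,8}:6
  |U|=5: {1,3,4,5,8}:1  {2,5,6,7,8}:10  {3,4,5,7,8}:5  {4,5,6,7,8}:10
  |U|=6: {0,1,3,4,5,8}:1  {1,3,4,5,7,8}:6  {2,4,5,6,7,8}:20  {3,4,5,6,7,8}:15
  |U|=7: {0,1,3,4,5,7,8}:7  {1,3,4,5,6,7,8}:21  {2,3,4,5,6,7,8}:35
  start at 0(s): 56
  start at 2(u): 28
sum over floor = 84

84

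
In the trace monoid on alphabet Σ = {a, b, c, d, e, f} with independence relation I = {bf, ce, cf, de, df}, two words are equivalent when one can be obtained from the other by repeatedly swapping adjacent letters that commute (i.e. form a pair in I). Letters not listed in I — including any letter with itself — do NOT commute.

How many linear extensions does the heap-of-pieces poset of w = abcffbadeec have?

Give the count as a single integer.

piece 0:a — minimal
piece 1:b rests on {0:a}
piece 2:c rests on {1:b}
piece 3:f rests on {0:a}
piece 4:f rests on {3:f}
piece 5:b rests on {2:c}
piece 6:a rests on {4:f, 5:b}
piece 7:d rests on {6:a}
piece 8:e rests on {6:a}
piece 9:e rests on {8:e}
piece 10:c rests on {7:d}
minimal pieces: {0:a}
ways to finish when only these pieces remain (= sum over removing one remaining piece with nothing left below it):
  1 left: {9}→1  {10}→1
  2 left: {7,10}→1  {8,9}→1  {9,10}→2
  3 left: {7,9,10}→3  {8,9,10}→3
  4 left: {7,8,9,10}→6
  5 left: {6,7,8,9,10}→6
  6 left: {4,6,7,8,9,10}→6  {5,6,7,8,9,10}→6
  7 left: {2,5,6,7,8,9,10}→6  {3,4,6,7,8,9,10}→6  {4,5,6,7,8,9,10}→12
  8 left: {1,2,5,6,7,8,9,10}→6  {2,4,5,6,7,8,9,10}→18  {3,4,5,6,7,8,9,10}→18
  9 left: {1,2,4,5,6,7,8,9,10}→24  {2,3,4,5,6,7,8,9,10}→36
  placing 0:a first → 60 extensions

60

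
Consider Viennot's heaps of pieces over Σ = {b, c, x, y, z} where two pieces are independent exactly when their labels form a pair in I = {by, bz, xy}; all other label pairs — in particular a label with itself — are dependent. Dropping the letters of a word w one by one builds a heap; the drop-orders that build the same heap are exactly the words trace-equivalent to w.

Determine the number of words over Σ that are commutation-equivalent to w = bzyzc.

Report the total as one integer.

4

0(b) covers ∅
1(z) covers ∅
2(y) covers 1:z
3(z) covers 2:y
4(c) covers 0:b, 3:z
floor of heap: 0:b, 1:z
completions by unplaced set U, small U first (add the entries for U minus each lowest piece of U):
  |U|=1: {4}:1
  |U|=2: {0,4}:1  {3,4}:1
  |U|=3: {0,3,4}:2  {2,3,4}:1
  start at 0(b): 1
  start at 1(z): 3
sum over floor = 4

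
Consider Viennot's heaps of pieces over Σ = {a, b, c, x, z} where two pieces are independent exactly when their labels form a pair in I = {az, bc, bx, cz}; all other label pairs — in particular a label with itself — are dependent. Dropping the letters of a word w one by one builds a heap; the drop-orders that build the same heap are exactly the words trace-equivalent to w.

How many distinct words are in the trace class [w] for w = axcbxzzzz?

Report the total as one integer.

4

#0=a has no predecessor
#1=x depends on [0:a]
#2=c depends on [1:x]
#3=b depends on [0:a]
#4=x depends on [2:c]
#5=z depends on [3:b, 4:x]
#6=z depends on [5:z]
#7=z depends on [6:z]
#8=z depends on [7:z]
sources: [0:a]
N(rest) = Σ N(rest − s) over sources s of rest; N(one piece) = 1:
  size 1 → [8]=1
  size 2 → [7,8]=1
  size 3 → [6,7,8]=1
  size 4 → [5,6,7,8]=1
  size 5 → [3,5,6,7,8]=1  [4,5,6,7,8]=1
  size 6 → [2,4,5,6,7,8]=1  [3,4,5,6,7,8]=2
  size 7 → [1,2,4,5,6,7,8]=1  [2,3,4,5,6,7,8]=3
  first=0(a) contributes 4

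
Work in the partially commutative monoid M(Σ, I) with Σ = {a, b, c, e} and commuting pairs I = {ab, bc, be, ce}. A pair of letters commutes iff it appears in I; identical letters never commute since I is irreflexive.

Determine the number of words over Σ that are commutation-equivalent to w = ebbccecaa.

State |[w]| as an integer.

drop 0:e onto floor
drop 1:b onto floor
drop 2:b onto {1:b}
drop 3:c onto floor
drop 4:c onto {3:c}
drop 5:e onto {0:e}
drop 6:c onto {4:c}
drop 7:a onto {5:e, 6:c}
drop 8:a onto {7:a}
ground layer = {0:e, 1:b, 3:c}
drop-orders for the pieces not yet dropped (sum over which currently-grounded one goes next):
  1 to go: {2} 1  {8} 1
  2 to go: {1,2} 1  {2,8} 2  {7,8} 1
  3 to go: {1,2,8} 3  {2,7,8} 3  {5,7,8} 1  {6,7,8} 1
  4 to go: {0,5,7,8} 1  {1,2,7,8} 6  {2,5,7,8} 4  {2,6,7,8} 4  {4,6,7,8} 1  {5,6,7,8} 2
  5 to go: {0,2,5,7,8} 5  {0,5,6,7,8} 3  {1,2,5,7,8} 10  {1,2,6,7,8} 10  {2,4,6,7,8} 5  {2,5,6,7,8} 10  {3,4,6,7,8} 1  {4,5,6,7,8} 3
  6 to go: {0,1,2,5,7,8} 15  {0,2,5,6,7,8} 18  {0,4,5,6,7,8} 6  {1,2,4,6,7,8} 15  {1,2,5,6,7,8} 30  {2,3,4,6,7,8} 6  {2,4,5,6,7,8} 18  {3,4,5,6,7,8} 4
  7 to go: {0,1,2,5,6,7,8} 63  {0,2,4,5,6,7,8} 42  {0,3,4,5,6,7,8} 10  {1,2,3,4,6,7,8} 21  {1,2,4,5,6,7,8} 63  {2,3,4,5,6,7,8} 28
  if 0:e drops first: 112 orders
  if 1:b drops first: 80 orders
  if 3:c drops first: 168 orders
heap linearizations: 360

360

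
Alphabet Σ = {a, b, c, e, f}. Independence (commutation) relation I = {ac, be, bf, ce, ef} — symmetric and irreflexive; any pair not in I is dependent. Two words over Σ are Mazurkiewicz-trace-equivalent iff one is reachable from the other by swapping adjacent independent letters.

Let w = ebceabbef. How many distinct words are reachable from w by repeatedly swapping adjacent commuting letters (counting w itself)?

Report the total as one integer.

piece 0:e — minimal
piece 1:b — minimal
piece 2:c rests on {1:b}
piece 3:e rests on {0:e}
piece 4:a rests on {1:b, 3:e}
piece 5:b rests on {2:c, 4:a}
piece 6:b rests on {5:b}
piece 7:e rests on {4:a}
piece 8:f rests on {2:c, 4:a}
minimal pieces: {0:e, 1:b}
ways to finish when only these pieces remain (= sum over removing one remaining piece with nothing left below it):
  1 left: {6}→1  {7}→1  {8}→1
  2 left: {5,6}→1  {6,7}→2  {6,8}→2  {7,8}→2
  3 left: {5,6,7}→3  {5,6,8}→3  {6,7,8}→6
  4 left: {2,5,6,8}→3  {5,6,7,8}→12
  5 left: {2,5,6,7,8}→15  {4,5,6,7,8}→12
  6 left: {2,4,5,6,7,8}→27  {3,4,5,6,7,8}→12
  7 left: {0,3,4,5,6,7,8}→12  {1,2,4,5,6,7,8}→27  {2,3,4,5,6,7,8}→39
  placing 0:e first → 66 extensions
  placing 1:b first → 51 extensions
total linear extensions = 117

117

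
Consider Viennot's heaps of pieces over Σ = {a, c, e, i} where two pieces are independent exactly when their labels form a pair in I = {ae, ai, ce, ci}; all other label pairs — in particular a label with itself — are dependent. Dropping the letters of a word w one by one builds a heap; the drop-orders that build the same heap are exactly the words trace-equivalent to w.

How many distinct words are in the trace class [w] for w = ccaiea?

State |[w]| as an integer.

15

0(c) covers ∅
1(c) covers 0:c
2(a) covers 1:c
3(i) covers ∅
4(e) covers 3:i
5(a) covers 2:a
floor of heap: 0:c, 3:i
completions by unplaced set U, small U first (add the entries for U minus each lowest piece of U):
  |U|=1: {4}:1  {5}:1
  |U|=2: {2,5}:1  {3,4}:1  {4,5}:2
  |U|=3: {1,2,5}:1  {2,4,5}:3  {3,4,5}:3
  |U|=4: {0,1,2,5}:1  {1,2,4,5}:4  {2,3,4,5}:6
  start at 0(c): 10
  start at 3(i): 5
sum over floor = 15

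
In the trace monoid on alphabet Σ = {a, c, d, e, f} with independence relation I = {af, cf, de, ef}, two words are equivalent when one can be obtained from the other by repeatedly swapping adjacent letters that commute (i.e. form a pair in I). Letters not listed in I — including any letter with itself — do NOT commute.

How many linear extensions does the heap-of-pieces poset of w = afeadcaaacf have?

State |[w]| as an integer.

0(a) covers ∅
1(f) covers ∅
2(e) covers 0:a
3(a) covers 2:e
4(d) covers 1:f, 3:a
5(c) covers 4:d
6(a) covers 5:c
7(a) covers 6:a
8(a) covers 7:a
9(c) covers 8:a
10(f) covers 4:d
floor of heap: 0:a, 1:f
completions by unplaced set U, small U first (add the entries for U minus each lowest piece of U):
  |U|=1: {9}:1  {10}:1
  |U|=2: {8,9}:1  {9,10}:2
  |U|=3: {7,8,9}:1  {8,9,10}:3
  |U|=4: {6,7,8,9}:1  {7,8,9,10}:4
  |U|=5: {5,6,7,8,9}:1  {6,7,8,9,10}:5
  |U|=6: {5,6,7,8,9,10}:6
  |U|=7: {4,5,6,7,8,9,10}:6
  |U|=8: {1,4,5,6,7,8,9,10}:6  {3,4,5,6,7,8,9,10}:6
  |U|=9: {1,3,4,5,6,7,8,9,10}:12  {2,3,4,5,6,7,8,9,10}:6
  start at 0(a): 18
  start at 1(f): 6
sum over floor = 24

24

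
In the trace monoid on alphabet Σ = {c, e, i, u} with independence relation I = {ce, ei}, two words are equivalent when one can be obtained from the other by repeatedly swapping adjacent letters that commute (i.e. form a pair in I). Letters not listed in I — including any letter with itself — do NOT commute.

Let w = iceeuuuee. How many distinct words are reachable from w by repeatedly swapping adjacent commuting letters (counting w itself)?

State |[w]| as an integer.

0(i) covers ∅
1(c) covers 0:i
2(e) covers ∅
3(e) covers 2:e
4(u) covers 1:c, 3:e
5(u) covers 4:u
6(u) covers 5:u
7(e) covers 6:u
8(e) covers 7:e
floor of heap: 0:i, 2:e
completions by unplaced set U, small U first (add the entries for U minus each lowest piece of U):
  |U|=1: {8}:1
  |U|=2: {7,8}:1
  |U|=3: {6,7,8}:1
  |U|=4: {5,6,7,8}:1
  |U|=5: {4,5,6,7,8}:1
  |U|=6: {1,4,5,6,7,8}:1  {3,4,5,6,7,8}:1
  |U|=7: {0,1,4,5,6,7,8}:1  {1,3,4,5,6,7,8}:2  {2,3,4,5,6,7,8}:1
  start at 0(i): 3
  start at 2(e): 3
sum over floor = 6

6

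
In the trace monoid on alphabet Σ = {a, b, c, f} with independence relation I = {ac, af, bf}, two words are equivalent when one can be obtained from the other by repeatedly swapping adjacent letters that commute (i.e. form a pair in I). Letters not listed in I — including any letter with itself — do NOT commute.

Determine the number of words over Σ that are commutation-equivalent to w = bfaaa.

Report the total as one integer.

5

piece 0:b — minimal
piece 1:f — minimal
piece 2:a rests on {0:b}
piece 3:a rests on {2:a}
piece 4:a rests on {3:a}
minimal pieces: {0:b, 1:f}
ways to finish when only these pieces remain (= sum over removing one remaining piece with nothing left below it):
  1 left: {1}→1  {4}→1
  2 left: {1,4}→2  {3,4}→1
  3 left: {1,3,4}→3  {2,3,4}→1
  placing 0:b first → 4 extensions
  placing 1:f first → 1 extensions
total linear extensions = 5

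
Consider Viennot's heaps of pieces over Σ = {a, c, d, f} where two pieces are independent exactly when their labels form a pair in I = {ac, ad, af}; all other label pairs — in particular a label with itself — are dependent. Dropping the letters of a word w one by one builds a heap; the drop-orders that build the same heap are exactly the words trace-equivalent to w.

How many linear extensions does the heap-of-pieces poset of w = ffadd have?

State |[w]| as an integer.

5

0(f) covers ∅
1(f) covers 0:f
2(a) covers ∅
3(d) covers 1:f
4(d) covers 3:d
floor of heap: 0:f, 2:a
completions by unplaced set U, small U first (add the entries for U minus each lowest piece of U):
  |U|=1: {2}:1  {4}:1
  |U|=2: {2,4}:2  {3,4}:1
  |U|=3: {1,3,4}:1  {2,3,4}:3
  start at 0(f): 4
  start at 2(a): 1
sum over floor = 5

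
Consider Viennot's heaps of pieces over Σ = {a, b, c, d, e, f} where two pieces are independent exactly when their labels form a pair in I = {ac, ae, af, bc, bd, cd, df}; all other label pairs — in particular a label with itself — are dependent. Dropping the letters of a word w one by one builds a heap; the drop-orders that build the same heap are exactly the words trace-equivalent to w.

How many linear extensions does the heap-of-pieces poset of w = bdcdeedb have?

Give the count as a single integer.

24

#0=b has no predecessor
#1=d has no predecessor
#2=c has no predecessor
#3=d depends on [1:d]
#4=e depends on [0:b, 2:c, 3:d]
#5=e depends on [4:e]
#6=d depends on [5:e]
#7=b depends on [5:e]
sources: [0:b, 1:d, 2:c]
N(rest) = Σ N(rest − s) over sources s of rest; N(one piece) = 1:
  size 1 → [6]=1  [7]=1
  size 2 → [6,7]=2
  size 3 → [5,6,7]=2
  size 4 → [4,5,6,7]=2
  size 5 → [0,4,5,6,7]=2  [2,4,5,6,7]=2  [3,4,5,6,7]=2
  size 6 → [0,2,4,5,6,7]=4  [0,3,4,5,6,7]=4  [1,3,4,5,6,7]=2  [2,3,4,5,6,7]=4
  first=0(b) contributes 6
  first=1(d) contributes 12
  first=2(c) contributes 6
|[w]| = 24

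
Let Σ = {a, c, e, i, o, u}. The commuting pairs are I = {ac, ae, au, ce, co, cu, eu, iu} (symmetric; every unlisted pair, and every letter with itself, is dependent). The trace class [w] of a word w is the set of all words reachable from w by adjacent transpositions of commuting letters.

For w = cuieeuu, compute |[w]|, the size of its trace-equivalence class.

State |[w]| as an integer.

piece 0:c — minimal
piece 1:u — minimal
piece 2:i rests on {0:c}
piece 3:e rests on {2:i}
piece 4:e rests on {3:e}
piece 5:u rests on {1:u}
piece 6:u rests on {5:u}
minimal pieces: {0:c, 1:u}
ways to finish when only these pieces remain (= sum over removing one remaining piece with nothing left below it):
  1 left: {4}→1  {6}→1
  2 left: {3,4}→1  {4,6}→2  {5,6}→1
  3 left: {1,5,6}→1  {2,3,4}→1  {3,4,6}→3  {4,5,6}→3
  4 left: {0,2,3,4}→1  {1,4,5,6}→4  {2,3,4,6}→4  {3,4,5,6}→6
  5 left: {0,2,3,4,6}→5  {1,3,4,5,6}→10  {2,3,4,5,6}→10
  placing 0:c first → 20 extensions
  placing 1:u first → 15 extensions
total linear extensions = 35

35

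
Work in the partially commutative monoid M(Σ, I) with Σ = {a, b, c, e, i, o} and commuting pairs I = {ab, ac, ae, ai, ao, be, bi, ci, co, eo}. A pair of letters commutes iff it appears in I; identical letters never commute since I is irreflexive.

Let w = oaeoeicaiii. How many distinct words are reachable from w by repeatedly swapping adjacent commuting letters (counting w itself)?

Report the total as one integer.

0(o) covers ∅
1(a) covers ∅
2(e) covers ∅
3(o) covers 0:o
4(e) covers 2:e
5(i) covers 3:o, 4:e
6(c) covers 4:e
7(a) covers 1:a
8(i) covers 5:i
9(i) covers 8:i
10(i) covers 9:i
floor of heap: 0:o, 1:a, 2:e
completions by unplaced set U, small U first (add the entries for U minus each lowest piece of U):
  |U|=1: {6}:1  {7}:1  {10}:1
  |U|=2: {1,7}:1  {6,7}:2  {6,10}:2  {7,10}:2  {9,10}:1
  |U|=3: {1,6,7}:3  {1,7,10}:3  {6,7,10}:6  {6,9,10}:3  {7,9,10}:3  {8,9,10}:1
  |U|=4: {1,6,7,10}:12  {1,7,9,10}:6  {5,8,9,10}:1  {6,7,9,10}:12  {6,8,9,10}:4  {7,8,9,10}:4
  |U|=5: {1,6,7,9,10}:30  {1,7,8,9,10}:10  {3,5,8,9,10}:1  {5,6,8,9,10}:5  {5,7,8,9,10}:5  {6,7,8,9,10}:20
  |U|=6: {0,3,5,8,9,10}:1  {1,5,7,8,9,10}:15  {1,6,7,8,9,10}:60  {3,5,6,8,9,10}:6  {3,5,7,8,9,10}:6  {4,5,6,8,9,10}:5  {5,6,7,8,9,10}:30
  |U|=7: {0,3,5,6,8,9,10}:7  {0,3,5,7,8,9,10}:7  {1,3,5,7,8,9,10}:21  {1,5,6,7,8,9,10}:105  {2,4,5,6,8,9,10}:5  {3,4,5,6,8,9,10}:11  {3,5,6,7,8,9,10}:42  {4,5,6,7,8,9,10}:35
  |U|=8: {0,1,3,5,7,8,9,10}:28  {0,3,4,5,6,8,9,10}:18  {0,3,5,6,7,8,9,10}:56  {1,3,5,6,7,8,9,10}:168  {1,4,5,6,7,8,9,10}:140  {2,3,4,5,6,8,9,10}:16  {2,4,5,6,7,8,9,10}:40  {3,4,5,6,7,8,9,10}:88
  |U|=9: {0,1,3,5,6,7,8,9,10}:252  {0,2,3,4,5,6,8,9,10}:34  {0,3,4,5,6,7,8,9,10}:162  {1,2,4,5,6,7,8,9,10}:180  {1,3,4,5,6,7,8,9,10}:396  {2,3,4,5,6,7,8,9,10}:144
  start at 0(o): 720
  start at 1(a): 340
  start at 2(e): 810
sum over floor = 1870

1870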